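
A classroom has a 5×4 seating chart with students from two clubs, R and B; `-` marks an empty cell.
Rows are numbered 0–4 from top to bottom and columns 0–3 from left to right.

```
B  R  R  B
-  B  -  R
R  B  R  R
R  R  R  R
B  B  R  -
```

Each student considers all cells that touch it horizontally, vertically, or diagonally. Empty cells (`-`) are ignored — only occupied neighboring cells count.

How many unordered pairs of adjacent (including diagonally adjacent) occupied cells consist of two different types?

18

Scan each occupied cell's neighbors to the right and below (and the two forward diagonals) so each pair is counted once.
Row 0: B(0,0)–R(0,1)≠ B(0,0)–B(1,1)= R(0,1)–R(0,2)= R(0,1)–B(1,1)≠ R(0,2)–B(0,3)≠ R(0,2)–R(1,3)= R(0,2)–B(1,1)≠ B(0,3)–R(1,3)≠  → 5/8 unlike.
Row 1: B(1,1)–B(2,1)= B(1,1)–R(2,2)≠ B(1,1)–R(2,0)≠ R(1,3)–R(2,3)= R(1,3)–R(2,2)=  → 2/5 unlike.
Row 2: R(2,0)–B(2,1)≠ R(2,0)–R(3,0)= R(2,0)–R(3,1)= B(2,1)–R(2,2)≠ B(2,1)–R(3,1)≠ B(2,1)–R(3,2)≠ B(2,1)–R(3,0)≠ R(2,2)–R(2,3)= R(2,2)–R(3,2)= R(2,2)–R(3,3)= R(2,2)–R(3,1)= R(2,3)–R(3,3)= R(2,3)–R(3,2)=  → 5/13 unlike.
Row 3: R(3,0)–R(3,1)= R(3,0)–B(4,0)≠ R(3,0)–B(4,1)≠ R(3,1)–R(3,2)= R(3,1)–B(4,1)≠ R(3,1)–R(4,2)= R(3,1)–B(4,0)≠ R(3,2)–R(3,3)= R(3,2)–R(4,2)= R(3,2)–B(4,1)≠ R(3,3)–R(4,2)=  → 5/11 unlike.
Row 4: B(4,0)–B(4,1)= B(4,1)–R(4,2)≠  → 1/2 unlike.
Total adjacent occupied pairs: 39; unlike-type pairs: 18.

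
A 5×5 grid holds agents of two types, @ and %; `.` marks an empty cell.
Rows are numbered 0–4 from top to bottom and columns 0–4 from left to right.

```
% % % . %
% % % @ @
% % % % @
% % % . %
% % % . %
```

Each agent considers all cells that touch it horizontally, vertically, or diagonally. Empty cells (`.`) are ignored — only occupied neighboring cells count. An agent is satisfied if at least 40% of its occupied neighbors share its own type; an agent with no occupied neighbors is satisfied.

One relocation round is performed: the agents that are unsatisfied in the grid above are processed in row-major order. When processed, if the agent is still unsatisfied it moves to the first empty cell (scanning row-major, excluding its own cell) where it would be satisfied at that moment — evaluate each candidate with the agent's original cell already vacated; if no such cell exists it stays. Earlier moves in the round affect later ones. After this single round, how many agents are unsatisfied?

1

Initially unsatisfied (in order): (0,4), (1,3).
  (0,4) → (0,3).
  (1,3) → (0,4).
Resulting grid:
% % % % @
% % % . @
% % % % @
% % % . %
% % % . %
Unsatisfied now: (2,4).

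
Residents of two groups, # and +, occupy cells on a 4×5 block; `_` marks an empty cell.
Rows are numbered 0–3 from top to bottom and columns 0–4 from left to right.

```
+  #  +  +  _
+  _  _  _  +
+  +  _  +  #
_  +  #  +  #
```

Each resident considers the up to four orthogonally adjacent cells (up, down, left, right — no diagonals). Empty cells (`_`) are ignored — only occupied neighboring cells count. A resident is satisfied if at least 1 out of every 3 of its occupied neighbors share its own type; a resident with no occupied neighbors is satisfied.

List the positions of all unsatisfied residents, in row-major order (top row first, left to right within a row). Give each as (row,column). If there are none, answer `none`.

Row 0: (0,0)+ 1/2 satisfied · (0,1)# 0/2 not · (0,2)+ 1/2 satisfied · (0,3)+ 1/1 satisfied
Row 1: (1,0)+ 2/2 satisfied · (1,4)+ 0/1 not
Row 2: (2,0)+ 2/2 satisfied · (2,1)+ 2/2 satisfied · (2,3)+ 1/2 satisfied · (2,4)# 1/3 satisfied
Row 3: (3,1)+ 1/2 satisfied · (3,2)# 0/2 not · (3,3)+ 1/3 satisfied · (3,4)# 1/2 satisfied

(0,1), (1,4), (3,2)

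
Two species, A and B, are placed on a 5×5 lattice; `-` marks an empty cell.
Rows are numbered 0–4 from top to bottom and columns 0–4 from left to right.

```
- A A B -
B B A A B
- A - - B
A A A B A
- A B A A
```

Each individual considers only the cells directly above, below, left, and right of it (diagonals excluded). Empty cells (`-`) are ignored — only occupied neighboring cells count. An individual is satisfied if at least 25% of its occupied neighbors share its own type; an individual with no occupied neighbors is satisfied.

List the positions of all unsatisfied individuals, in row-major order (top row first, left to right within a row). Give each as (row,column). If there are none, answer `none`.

(0,3), (3,3), (4,2)

Row 0: (0,1)A 1/2 ok · (0,2)A 2/3 ok · (0,3)B 0/2 unhappy
Row 1: (1,0)B 1/1 ok · (1,1)B 1/4 ok · (1,2)A 2/3 ok · (1,3)A 1/3 ok · (1,4)B 1/2 ok
Row 2: (2,1)A 1/2 ok · (2,4)B 1/2 ok
Row 3: (3,0)A 1/1 ok · (3,1)A 4/4 ok · (3,2)A 1/3 ok · (3,3)B 0/3 unhappy · (3,4)A 1/3 ok
Row 4: (4,1)A 1/2 ok · (4,2)B 0/3 unhappy · (4,3)A 1/3 ok · (4,4)A 2/2 ok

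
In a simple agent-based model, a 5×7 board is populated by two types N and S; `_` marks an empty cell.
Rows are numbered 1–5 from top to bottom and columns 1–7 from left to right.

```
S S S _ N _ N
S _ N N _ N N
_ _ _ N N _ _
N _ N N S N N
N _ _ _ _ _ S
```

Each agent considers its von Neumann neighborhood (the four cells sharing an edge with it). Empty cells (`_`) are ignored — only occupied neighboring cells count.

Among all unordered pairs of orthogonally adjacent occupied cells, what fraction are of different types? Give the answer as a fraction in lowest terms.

5/17

Scan each occupied cell's neighbors to the right and below so each pair is counted once.
From row 1: 1 unlike of 5 pairs (running 1/5).
From row 2: 0 unlike of 3 pairs (running 1/8).
From row 3: 1 unlike of 3 pairs (running 2/11).
From row 4: 3 unlike of 6 pairs (running 5/17).
Total adjacent occupied pairs: 17; unlike-type pairs: 5.
5/17 is already in lowest terms.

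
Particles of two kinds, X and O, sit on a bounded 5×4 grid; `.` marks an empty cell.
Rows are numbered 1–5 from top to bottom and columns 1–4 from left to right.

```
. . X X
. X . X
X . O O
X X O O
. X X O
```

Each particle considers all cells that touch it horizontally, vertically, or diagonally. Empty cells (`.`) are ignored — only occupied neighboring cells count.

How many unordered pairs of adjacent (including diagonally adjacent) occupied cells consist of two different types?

9

Scan each occupied cell's neighbors to the right and below (and the two forward diagonals) so each pair is counted once.
From row 1: 0 unlike of 4 pairs (running 0/4).
From row 2: 3 unlike of 4 pairs (running 3/8).
From row 3: 1 unlike of 8 pairs (running 4/16).
From row 4: 4 unlike of 11 pairs (running 8/27).
From row 5: 1 unlike of 2 pairs (running 9/29).
Total adjacent occupied pairs: 29; unlike-type pairs: 9.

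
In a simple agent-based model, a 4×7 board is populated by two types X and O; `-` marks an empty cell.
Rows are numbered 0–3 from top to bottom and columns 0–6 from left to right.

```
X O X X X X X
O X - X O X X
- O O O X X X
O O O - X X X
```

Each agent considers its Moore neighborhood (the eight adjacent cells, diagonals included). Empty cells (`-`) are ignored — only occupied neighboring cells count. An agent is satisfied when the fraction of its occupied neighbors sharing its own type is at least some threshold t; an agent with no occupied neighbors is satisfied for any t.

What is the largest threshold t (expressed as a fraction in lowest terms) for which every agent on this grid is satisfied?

Row 0: (0,0)X 1/3 · (0,1)O 1/4 · (0,2)X 3/4 · (0,3)X 3/4 · (0,4)X 4/5 · (0,5)X 4/5 · (0,6)X 3/3
Row 1: (1,0)O 2/4 · (1,1)X 2/6 · (1,3)X 4/7 · (1,4)O 1/8 · (1,5)X 7/8 · (1,6)X 5/5
Row 2: (2,1)O 5/6 · (2,2)O 4/6 · (2,3)O 3/6 · (2,4)X 5/7 · (2,5)X 7/8 · (2,6)X 5/5
Row 3: (3,0)O 2/2 · (3,1)O 4/4 · (3,2)O 4/4 · (3,4)X 3/4 · (3,5)X 5/5 · (3,6)X 3/3
The smallest same-type fraction is 1/8 at (1,4), which reduces to 1/8. Any threshold above that leaves this agent unsatisfied.

1/8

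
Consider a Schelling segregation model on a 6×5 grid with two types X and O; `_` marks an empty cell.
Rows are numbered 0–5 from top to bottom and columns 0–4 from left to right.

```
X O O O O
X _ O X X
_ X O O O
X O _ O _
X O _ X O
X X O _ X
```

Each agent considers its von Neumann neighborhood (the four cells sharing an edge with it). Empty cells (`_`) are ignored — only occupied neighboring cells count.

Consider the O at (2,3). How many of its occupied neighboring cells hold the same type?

3

Occupied neighbors of (2,3): (1,3)=X, (3,3)=O, (2,2)=O, (2,4)=O.
Same type (O): 3 of 4.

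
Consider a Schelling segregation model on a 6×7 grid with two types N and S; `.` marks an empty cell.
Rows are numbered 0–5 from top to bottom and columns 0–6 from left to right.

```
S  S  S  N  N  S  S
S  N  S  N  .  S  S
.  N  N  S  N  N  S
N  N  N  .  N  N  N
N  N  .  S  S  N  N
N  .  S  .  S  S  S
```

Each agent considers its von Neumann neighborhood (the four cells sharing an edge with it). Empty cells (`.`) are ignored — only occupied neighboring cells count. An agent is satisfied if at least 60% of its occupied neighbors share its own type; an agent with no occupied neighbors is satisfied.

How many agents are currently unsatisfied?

12

(0,0)S 2/2 ok
(0,1)S 2/3 ok
(0,2)S 2/3 ok
(0,3)N 2/3 ok
(0,4)N 1/2 unhappy
(0,5)S 2/3 ok
(0,6)S 2/2 ok
(1,0)S 1/2 unhappy
(1,1)N 1/4 unhappy
(1,2)S 1/4 unhappy
(1,3)N 1/3 unhappy
(1,5)S 2/3 ok
(1,6)S 3/3 ok
(2,1)N 3/3 ok
(2,2)N 2/4 unhappy
(2,3)S 0/3 unhappy
(2,4)N 2/3 ok
(2,5)N 2/4 unhappy
(2,6)S 1/3 unhappy
(3,0)N 2/2 ok
(3,1)N 4/4 ok
(3,2)N 2/2 ok
(3,4)N 2/3 ok
(3,5)N 4/4 ok
(3,6)N 2/3 ok
(4,0)N 3/3 ok
(4,1)N 2/2 ok
(4,3)S 1/1 ok
(4,4)S 2/4 unhappy
(4,5)N 2/4 unhappy
(4,6)N 2/3 ok
(5,0)N 1/1 ok
(5,2)S 0/0 ok
(5,4)S 2/2 ok
(5,5)S 2/3 ok
(5,6)S 1/2 unhappy
Unsatisfied: (0,4), (1,0), (1,1), (1,2), (1,3), (2,2), (2,3), (2,5), (2,6), (4,4), (4,5), (5,6) — 12 in total.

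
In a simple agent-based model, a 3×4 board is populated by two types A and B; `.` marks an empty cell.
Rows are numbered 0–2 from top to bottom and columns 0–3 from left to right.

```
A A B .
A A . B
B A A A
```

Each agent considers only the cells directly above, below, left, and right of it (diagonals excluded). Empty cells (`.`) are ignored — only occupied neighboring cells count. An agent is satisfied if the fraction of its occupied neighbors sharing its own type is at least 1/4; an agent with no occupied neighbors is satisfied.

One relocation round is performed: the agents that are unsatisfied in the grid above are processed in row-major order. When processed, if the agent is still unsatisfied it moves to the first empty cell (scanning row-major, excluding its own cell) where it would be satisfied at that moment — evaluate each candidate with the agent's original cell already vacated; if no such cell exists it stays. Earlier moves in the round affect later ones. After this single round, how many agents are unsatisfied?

Initially unsatisfied (in order): (0,2), (1,3), (2,0).
  (0,2) → (0,3).
  (1,3): now satisfied by earlier moves; stays.
  (2,0) → (0,2).
Resulting grid:
A A B B
A A . B
. A A A
All satisfied now.

0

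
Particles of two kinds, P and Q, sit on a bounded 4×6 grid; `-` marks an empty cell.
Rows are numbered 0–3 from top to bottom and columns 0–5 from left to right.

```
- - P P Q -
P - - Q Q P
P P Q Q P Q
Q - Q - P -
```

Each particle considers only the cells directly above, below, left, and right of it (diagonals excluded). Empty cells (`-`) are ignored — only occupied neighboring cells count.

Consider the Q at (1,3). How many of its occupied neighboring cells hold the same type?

2

Occupied neighbors of (1,3): (0,3)=P, (2,3)=Q, (1,4)=Q.
Same type (Q): 2 of 3.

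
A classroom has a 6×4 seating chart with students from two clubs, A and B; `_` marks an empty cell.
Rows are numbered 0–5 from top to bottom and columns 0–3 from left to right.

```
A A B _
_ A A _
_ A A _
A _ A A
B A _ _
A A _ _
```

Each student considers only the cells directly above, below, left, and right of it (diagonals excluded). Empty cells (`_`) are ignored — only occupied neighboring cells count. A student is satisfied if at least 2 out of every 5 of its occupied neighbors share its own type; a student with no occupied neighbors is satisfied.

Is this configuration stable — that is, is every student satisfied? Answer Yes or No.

Row 0: (0,0)A 1/1 ok · (0,1)A 2/3 ok · (0,2)B 0/2 unhappy
Row 1: (1,1)A 3/3 ok · (1,2)A 2/3 ok
Row 2: (2,1)A 2/2 ok · (2,2)A 3/3 ok
Row 3: (3,0)A 0/1 unhappy · (3,2)A 2/2 ok · (3,3)A 1/1 ok
Row 4: (4,0)B 0/3 unhappy · (4,1)A 1/2 ok
Row 5: (5,0)A 1/2 ok · (5,1)A 2/2 ok
For instance (0,2) has only 0/2 same-type neighbors, below 2/5.

No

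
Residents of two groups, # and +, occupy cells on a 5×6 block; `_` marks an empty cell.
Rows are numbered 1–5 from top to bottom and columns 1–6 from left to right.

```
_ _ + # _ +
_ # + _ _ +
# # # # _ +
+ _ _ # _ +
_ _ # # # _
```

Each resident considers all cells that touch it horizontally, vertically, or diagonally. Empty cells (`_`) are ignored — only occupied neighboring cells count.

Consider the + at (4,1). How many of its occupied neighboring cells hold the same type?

0

Occupied neighbors of (4,1): (3,1)=#, (3,2)=#.
Same type (+): 0 of 2.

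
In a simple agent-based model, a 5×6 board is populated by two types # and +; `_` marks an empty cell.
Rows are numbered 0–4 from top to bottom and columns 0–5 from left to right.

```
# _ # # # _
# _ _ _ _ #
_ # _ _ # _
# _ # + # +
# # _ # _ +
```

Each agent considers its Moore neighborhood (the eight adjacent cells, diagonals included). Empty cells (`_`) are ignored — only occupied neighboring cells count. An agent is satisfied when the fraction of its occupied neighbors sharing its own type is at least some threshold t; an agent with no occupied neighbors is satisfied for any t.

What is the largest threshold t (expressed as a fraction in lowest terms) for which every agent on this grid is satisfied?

0/1

(0,0)# 1/1
(0,2)# 1/1
(0,3)# 2/2
(0,4)# 2/2
(1,0)# 2/2
(1,5)# 2/2
(2,1)# 3/3
(2,4)# 2/4
(3,0)# 3/3
(3,2)# 3/4
(3,3)+ 0/4
(3,4)# 2/5
(3,5)+ 1/3
(4,0)# 2/2
(4,1)# 3/3
(4,3)# 2/3
(4,5)+ 1/2
The smallest same-type fraction is 0/4 at (3,3), which reduces to 0/1. Any threshold above that leaves this agent unsatisfied.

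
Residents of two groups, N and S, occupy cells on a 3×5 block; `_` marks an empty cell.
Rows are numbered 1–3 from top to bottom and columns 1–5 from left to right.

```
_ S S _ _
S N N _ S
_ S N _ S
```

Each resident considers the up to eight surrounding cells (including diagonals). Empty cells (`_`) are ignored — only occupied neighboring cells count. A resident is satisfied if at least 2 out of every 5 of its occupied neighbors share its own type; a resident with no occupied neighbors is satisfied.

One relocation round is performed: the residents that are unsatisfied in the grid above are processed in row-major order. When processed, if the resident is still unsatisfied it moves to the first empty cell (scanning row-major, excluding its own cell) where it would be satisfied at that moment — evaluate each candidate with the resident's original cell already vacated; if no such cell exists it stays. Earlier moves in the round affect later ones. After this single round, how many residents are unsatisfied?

0

Initially unsatisfied (in order): (1,3), (2,2), (3,2).
  (1,3) → (1,1).
  (2,2) → (1,3).
  (3,2) → (1,5).
Resulting grid:
S S N _ S
S _ N _ S
_ _ N _ S
All satisfied now.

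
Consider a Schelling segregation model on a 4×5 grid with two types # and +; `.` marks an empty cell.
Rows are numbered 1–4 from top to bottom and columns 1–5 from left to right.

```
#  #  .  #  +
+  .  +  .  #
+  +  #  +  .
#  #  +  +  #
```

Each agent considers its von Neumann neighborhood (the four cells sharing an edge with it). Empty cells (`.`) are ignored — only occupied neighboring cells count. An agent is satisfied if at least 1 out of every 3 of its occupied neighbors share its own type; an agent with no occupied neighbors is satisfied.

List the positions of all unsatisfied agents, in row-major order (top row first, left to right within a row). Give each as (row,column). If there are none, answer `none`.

(1,1)# 1/2 ok
(1,2)# 1/1 ok
(1,4)# 0/1 unhappy
(1,5)+ 0/2 unhappy
(2,1)+ 1/2 ok
(2,3)+ 0/1 unhappy
(2,5)# 0/1 unhappy
(3,1)+ 2/3 ok
(3,2)+ 1/3 ok
(3,3)# 0/4 unhappy
(3,4)+ 1/2 ok
(4,1)# 1/2 ok
(4,2)# 1/3 ok
(4,3)+ 1/3 ok
(4,4)+ 2/3 ok
(4,5)# 0/1 unhappy

(1,4), (1,5), (2,3), (2,5), (3,3), (4,5)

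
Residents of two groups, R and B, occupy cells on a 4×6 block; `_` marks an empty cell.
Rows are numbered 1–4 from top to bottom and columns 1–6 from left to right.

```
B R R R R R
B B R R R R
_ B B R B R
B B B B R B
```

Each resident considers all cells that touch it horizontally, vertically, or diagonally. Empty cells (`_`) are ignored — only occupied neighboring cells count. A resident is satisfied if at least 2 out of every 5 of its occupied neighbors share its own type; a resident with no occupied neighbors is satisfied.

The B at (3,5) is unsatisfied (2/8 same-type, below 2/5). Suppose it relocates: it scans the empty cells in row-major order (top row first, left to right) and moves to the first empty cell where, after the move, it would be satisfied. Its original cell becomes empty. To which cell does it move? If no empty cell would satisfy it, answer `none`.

Vacating (3,5). Empty cells in order:
  (3,1): 5/5 same-type → satisfied — stop here.

(3,1)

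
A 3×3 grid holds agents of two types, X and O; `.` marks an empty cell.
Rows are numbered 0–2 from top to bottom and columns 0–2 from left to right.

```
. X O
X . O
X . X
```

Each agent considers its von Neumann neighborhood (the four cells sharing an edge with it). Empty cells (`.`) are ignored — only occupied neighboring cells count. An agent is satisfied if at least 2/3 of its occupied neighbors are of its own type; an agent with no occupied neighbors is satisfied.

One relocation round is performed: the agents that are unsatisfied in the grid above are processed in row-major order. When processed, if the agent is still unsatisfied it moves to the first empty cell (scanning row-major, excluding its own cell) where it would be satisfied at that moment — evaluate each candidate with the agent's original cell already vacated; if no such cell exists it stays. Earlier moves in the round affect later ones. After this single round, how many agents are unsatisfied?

Initially unsatisfied (in order): (0,1), (0,2), (1,2), (2,2).
  (0,1) → (0,0).
  (0,2): now satisfied by earlier moves; stays.
  (1,2): no empty cell satisfies it; stays.
  (2,2) → (2,1).
Resulting grid:
X . O
X . O
X X .
All satisfied now.

0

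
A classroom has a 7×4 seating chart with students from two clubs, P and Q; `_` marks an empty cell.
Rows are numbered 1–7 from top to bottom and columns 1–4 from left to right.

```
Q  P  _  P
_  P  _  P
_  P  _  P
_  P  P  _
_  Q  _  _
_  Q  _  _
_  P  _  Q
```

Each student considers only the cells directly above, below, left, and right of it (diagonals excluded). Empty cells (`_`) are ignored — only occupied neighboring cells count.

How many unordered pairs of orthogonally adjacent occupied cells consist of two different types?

Scan each occupied cell's neighbors to the right and below so each pair is counted once.
Row 1: Q(1,1)–P(1,2)≠ P(1,2)–P(2,2)= P(1,4)–P(2,4)=  → 1/3 unlike.
Row 2: P(2,2)–P(3,2)= P(2,4)–P(3,4)=  → 0/2 unlike.
Row 3: P(3,2)–P(4,2)=  → 0/1 unlike.
Row 4: P(4,2)–P(4,3)= P(4,2)–Q(5,2)≠  → 1/2 unlike.
Row 5: Q(5,2)–Q(6,2)=  → 0/1 unlike.
Row 6: Q(6,2)–P(7,2)≠  → 1/1 unlike.
Total adjacent occupied pairs: 10; unlike-type pairs: 3.

3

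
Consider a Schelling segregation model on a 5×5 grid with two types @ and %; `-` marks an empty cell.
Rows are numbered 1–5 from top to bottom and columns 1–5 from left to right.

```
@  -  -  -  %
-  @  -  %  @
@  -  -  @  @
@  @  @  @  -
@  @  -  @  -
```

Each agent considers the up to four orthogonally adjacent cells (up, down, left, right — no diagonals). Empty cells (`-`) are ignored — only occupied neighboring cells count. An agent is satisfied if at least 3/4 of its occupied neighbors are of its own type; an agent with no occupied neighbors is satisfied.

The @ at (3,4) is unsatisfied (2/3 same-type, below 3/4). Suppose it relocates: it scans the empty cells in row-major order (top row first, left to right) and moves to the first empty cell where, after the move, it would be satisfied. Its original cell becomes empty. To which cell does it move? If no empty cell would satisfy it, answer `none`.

(1,2)

Vacating (3,4). Empty cells in order:
  (1,2): 2/2 same-type → satisfied — stop here.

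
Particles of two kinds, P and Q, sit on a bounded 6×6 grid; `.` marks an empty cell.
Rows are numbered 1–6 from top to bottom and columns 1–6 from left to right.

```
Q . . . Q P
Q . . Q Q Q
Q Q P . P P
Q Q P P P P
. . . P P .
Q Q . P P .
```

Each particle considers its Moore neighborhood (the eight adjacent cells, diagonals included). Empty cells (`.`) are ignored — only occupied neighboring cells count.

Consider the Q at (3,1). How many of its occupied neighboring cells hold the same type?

Occupied neighbors of (3,1): (2,1)=Q, (3,2)=Q, (4,1)=Q, (4,2)=Q.
Same type (Q): 4 of 4.

4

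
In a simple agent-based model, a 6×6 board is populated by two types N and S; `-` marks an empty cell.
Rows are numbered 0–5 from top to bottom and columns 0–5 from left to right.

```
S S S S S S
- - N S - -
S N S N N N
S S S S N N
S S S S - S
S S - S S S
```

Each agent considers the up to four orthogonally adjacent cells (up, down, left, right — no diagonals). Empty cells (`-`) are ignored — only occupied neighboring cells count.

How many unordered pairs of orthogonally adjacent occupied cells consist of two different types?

Scan each occupied cell's neighbors to the right and below so each pair is counted once.
From row 0: 1 unlike of 7 pairs (running 1/7).
From row 1: 3 unlike of 3 pairs (running 4/10).
From row 2: 5 unlike of 11 pairs (running 9/21).
From row 3: 2 unlike of 10 pairs (running 11/31).
From row 4: 0 unlike of 7 pairs (running 11/38).
From row 5: 0 unlike of 3 pairs (running 11/41).
Total adjacent occupied pairs: 41; unlike-type pairs: 11.

11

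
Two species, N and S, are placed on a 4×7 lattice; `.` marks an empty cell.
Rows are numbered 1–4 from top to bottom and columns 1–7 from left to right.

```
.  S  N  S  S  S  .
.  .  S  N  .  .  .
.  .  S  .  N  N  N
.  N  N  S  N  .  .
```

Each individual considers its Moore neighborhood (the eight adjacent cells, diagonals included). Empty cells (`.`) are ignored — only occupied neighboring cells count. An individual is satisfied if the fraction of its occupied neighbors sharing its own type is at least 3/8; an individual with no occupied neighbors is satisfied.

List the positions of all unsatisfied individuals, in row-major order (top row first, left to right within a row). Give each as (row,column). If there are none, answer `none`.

(1,3), (2,4), (4,3), (4,4)

Row 1: (1,2)S 1/2 ok · (1,3)N 1/4 unhappy · (1,4)S 2/4 ok · (1,5)S 2/3 ok · (1,6)S 1/1 ok
Row 2: (2,3)S 3/5 ok · (2,4)N 2/6 unhappy
Row 3: (3,3)S 2/5 ok · (3,5)N 3/4 ok · (3,6)N 3/3 ok · (3,7)N 1/1 ok
Row 4: (4,2)N 1/2 ok · (4,3)N 1/3 unhappy · (4,4)S 1/4 unhappy · (4,5)N 2/3 ok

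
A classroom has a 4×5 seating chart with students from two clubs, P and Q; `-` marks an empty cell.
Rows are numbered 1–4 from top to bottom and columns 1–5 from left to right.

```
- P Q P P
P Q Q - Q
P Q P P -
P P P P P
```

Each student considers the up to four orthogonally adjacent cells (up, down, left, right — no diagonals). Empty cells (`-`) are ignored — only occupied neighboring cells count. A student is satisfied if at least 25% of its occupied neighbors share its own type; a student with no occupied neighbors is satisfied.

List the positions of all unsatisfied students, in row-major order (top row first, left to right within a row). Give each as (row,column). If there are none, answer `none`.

(1,2)P 0/2 ✗
(1,3)Q 1/3 ✓
(1,4)P 1/2 ✓
(1,5)P 1/2 ✓
(2,1)P 1/2 ✓
(2,2)Q 2/4 ✓
(2,3)Q 2/3 ✓
(2,5)Q 0/1 ✗
(3,1)P 2/3 ✓
(3,2)Q 1/4 ✓
(3,3)P 2/4 ✓
(3,4)P 2/2 ✓
(4,1)P 2/2 ✓
(4,2)P 2/3 ✓
(4,3)P 3/3 ✓
(4,4)P 3/3 ✓
(4,5)P 1/1 ✓

(1,2), (2,5)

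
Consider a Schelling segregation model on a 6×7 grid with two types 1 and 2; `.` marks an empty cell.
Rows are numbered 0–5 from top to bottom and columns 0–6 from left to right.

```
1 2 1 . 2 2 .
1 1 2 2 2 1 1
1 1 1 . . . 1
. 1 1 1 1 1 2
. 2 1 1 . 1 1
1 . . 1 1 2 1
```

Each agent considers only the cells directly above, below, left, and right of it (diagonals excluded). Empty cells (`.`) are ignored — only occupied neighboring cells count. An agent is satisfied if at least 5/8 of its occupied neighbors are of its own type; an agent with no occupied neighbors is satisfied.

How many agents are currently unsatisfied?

13

(0,0)1 1/2 not
(0,1)2 0/3 not
(0,2)1 0/2 not
(0,4)2 2/2 satisfied
(0,5)2 1/2 not
(1,0)1 3/3 satisfied
(1,1)1 2/4 not
(1,2)2 1/4 not
(1,3)2 2/2 satisfied
(1,4)2 2/3 satisfied
(1,5)1 1/3 not
(1,6)1 2/2 satisfied
(2,0)1 2/2 satisfied
(2,1)1 4/4 satisfied
(2,2)1 2/3 satisfied
(2,6)1 1/2 not
(3,1)1 2/3 satisfied
(3,2)1 4/4 satisfied
(3,3)1 3/3 satisfied
(3,4)1 2/2 satisfied
(3,5)1 2/3 satisfied
(3,6)2 0/3 not
(4,1)2 0/2 not
(4,2)1 2/3 satisfied
(4,3)1 3/3 satisfied
(4,5)1 2/3 satisfied
(4,6)1 2/3 satisfied
(5,0)1 0/0 satisfied
(5,3)1 2/2 satisfied
(5,4)1 1/2 not
(5,5)2 0/3 not
(5,6)1 1/2 not
Unsatisfied: (0,0), (0,1), (0,2), (0,5), (1,1), (1,2), (1,5), (2,6), (3,6), (4,1), (5,4), (5,5), (5,6) — 13 in total.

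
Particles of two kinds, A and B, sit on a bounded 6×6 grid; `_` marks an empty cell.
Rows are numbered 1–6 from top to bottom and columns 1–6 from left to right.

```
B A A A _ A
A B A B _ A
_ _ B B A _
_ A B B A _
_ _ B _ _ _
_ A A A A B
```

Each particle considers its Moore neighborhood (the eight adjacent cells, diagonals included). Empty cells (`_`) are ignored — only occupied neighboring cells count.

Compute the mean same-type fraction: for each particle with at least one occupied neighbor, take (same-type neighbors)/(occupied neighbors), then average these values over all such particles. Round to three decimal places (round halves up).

(1,1)B 1/3
(1,2)A 3/5
(1,3)A 3/5
(1,4)A 2/3
(1,6)A 1/1
(2,1)A 1/3
(2,2)B 2/6
(2,3)A 3/7
(2,4)B 2/6
(2,6)A 2/2
(3,3)B 5/7
(3,4)B 4/7
(3,5)A 2/5
(4,2)A 0/3
(4,3)B 4/5
(4,4)B 4/6
(4,5)A 1/3
(5,3)B 2/6
(6,2)A 1/2
(6,3)A 2/3
(6,4)A 2/3
(6,5)A 1/2
(6,6)B 0/1
Sum over 23 particles: 1/3 + 3/5 + 3/5 + 2/3 + 1/1 + 1/3 + 2/6 + 3/7 + 2/6 + 2/2 + 5/7 + 4/7 + 2/5 + 0/3 + 4/5 + 4/6 + 1/3 + 2/6 + 1/2 + 2/3 + 2/3 + 1/2 + 0/1 = 1237/105; mean = 1237/105 ÷ 23 = 1237/2415 = 0.512215… → 0.512.

0.512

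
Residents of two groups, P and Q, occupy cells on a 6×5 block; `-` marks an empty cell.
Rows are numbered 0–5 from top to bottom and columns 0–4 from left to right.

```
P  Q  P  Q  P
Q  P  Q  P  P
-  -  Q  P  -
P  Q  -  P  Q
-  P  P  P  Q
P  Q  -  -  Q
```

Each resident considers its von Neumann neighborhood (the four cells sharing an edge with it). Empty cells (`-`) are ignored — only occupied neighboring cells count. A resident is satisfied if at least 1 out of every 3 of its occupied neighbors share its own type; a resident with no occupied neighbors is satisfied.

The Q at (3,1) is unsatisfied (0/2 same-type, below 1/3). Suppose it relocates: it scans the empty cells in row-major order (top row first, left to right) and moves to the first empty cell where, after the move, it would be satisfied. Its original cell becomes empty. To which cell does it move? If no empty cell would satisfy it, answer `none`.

Vacating (3,1). Empty cells in order:
  (2,0): 1/2 same-type → satisfied — stop here.

(2,0)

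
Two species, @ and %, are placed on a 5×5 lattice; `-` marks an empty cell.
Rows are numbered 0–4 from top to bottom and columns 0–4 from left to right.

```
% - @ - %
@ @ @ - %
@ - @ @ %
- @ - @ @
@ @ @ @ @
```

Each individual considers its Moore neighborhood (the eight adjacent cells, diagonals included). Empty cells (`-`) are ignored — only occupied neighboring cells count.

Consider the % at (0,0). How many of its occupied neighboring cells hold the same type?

0

Occupied neighbors of (0,0): (1,0)=@, (1,1)=@.
Same type (%): 0 of 2.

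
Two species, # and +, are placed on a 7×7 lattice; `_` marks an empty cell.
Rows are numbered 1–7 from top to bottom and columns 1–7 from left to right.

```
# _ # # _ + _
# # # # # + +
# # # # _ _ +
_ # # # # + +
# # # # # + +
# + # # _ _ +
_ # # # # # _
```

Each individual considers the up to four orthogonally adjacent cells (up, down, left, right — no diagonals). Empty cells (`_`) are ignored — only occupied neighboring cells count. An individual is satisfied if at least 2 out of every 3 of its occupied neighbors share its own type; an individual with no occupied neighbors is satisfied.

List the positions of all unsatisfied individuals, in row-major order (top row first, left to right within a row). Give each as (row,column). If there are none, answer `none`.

(2,5), (6,1), (6,2), (7,2)

(1,1)# 1/1 satisfied
(1,3)# 2/2 satisfied
(1,4)# 2/2 satisfied
(1,6)+ 1/1 satisfied
(2,1)# 3/3 satisfied
(2,2)# 3/3 satisfied
(2,3)# 4/4 satisfied
(2,4)# 4/4 satisfied
(2,5)# 1/2 not
(2,6)+ 2/3 satisfied
(2,7)+ 2/2 satisfied
(3,1)# 2/2 satisfied
(3,2)# 4/4 satisfied
(3,3)# 4/4 satisfied
(3,4)# 3/3 satisfied
(3,7)+ 2/2 satisfied
(4,2)# 3/3 satisfied
(4,3)# 4/4 satisfied
(4,4)# 4/4 satisfied
(4,5)# 2/3 satisfied
(4,6)+ 2/3 satisfied
(4,7)+ 3/3 satisfied
(5,1)# 2/2 satisfied
(5,2)# 3/4 satisfied
(5,3)# 4/4 satisfied
(5,4)# 4/4 satisfied
(5,5)# 2/3 satisfied
(5,6)+ 2/3 satisfied
(5,7)+ 3/3 satisfied
(6,1)# 1/2 not
(6,2)+ 0/4 not
(6,3)# 3/4 satisfied
(6,4)# 3/3 satisfied
(6,7)+ 1/1 satisfied
(7,2)# 1/2 not
(7,3)# 3/3 satisfied
(7,4)# 3/3 satisfied
(7,5)# 2/2 satisfied
(7,6)# 1/1 satisfied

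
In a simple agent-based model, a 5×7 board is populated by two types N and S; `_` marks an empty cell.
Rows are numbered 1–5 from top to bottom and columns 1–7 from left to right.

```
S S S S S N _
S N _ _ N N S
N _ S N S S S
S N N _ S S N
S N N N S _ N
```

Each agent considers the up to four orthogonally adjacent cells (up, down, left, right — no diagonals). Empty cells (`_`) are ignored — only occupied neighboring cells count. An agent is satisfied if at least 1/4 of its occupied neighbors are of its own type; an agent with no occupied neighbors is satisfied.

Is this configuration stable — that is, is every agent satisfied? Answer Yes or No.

No

(1,1)S 2/2 ✓
(1,2)S 2/3 ✓
(1,3)S 2/2 ✓
(1,4)S 2/2 ✓
(1,5)S 1/3 ✓
(1,6)N 1/2 ✓
(2,1)S 1/3 ✓
(2,2)N 0/2 ✗
(2,5)N 1/3 ✓
(2,6)N 2/4 ✓
(2,7)S 1/2 ✓
(3,1)N 0/2 ✗
(3,3)S 0/2 ✗
(3,4)N 0/2 ✗
(3,5)S 2/4 ✓
(3,6)S 3/4 ✓
(3,7)S 2/3 ✓
(4,1)S 1/3 ✓
(4,2)N 2/3 ✓
(4,3)N 2/3 ✓
(4,5)S 3/3 ✓
(4,6)S 2/3 ✓
(4,7)N 1/3 ✓
(5,1)S 1/2 ✓
(5,2)N 2/3 ✓
(5,3)N 3/3 ✓
(5,4)N 1/2 ✓
(5,5)S 1/2 ✓
(5,7)N 1/1 ✓
For instance (2,2) has only 0/2 same-type neighbors, below 1/4.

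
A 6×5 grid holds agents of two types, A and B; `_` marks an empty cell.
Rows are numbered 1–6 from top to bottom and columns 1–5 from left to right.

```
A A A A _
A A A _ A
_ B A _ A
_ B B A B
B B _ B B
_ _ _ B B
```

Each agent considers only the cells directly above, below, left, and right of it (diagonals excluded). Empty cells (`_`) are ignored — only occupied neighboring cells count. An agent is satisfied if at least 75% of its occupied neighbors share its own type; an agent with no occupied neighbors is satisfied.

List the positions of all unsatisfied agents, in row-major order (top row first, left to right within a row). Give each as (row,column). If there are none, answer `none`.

Row 1: (1,1)A 2/2 ok · (1,2)A 3/3 ok · (1,3)A 3/3 ok · (1,4)A 1/1 ok
Row 2: (2,1)A 2/2 ok · (2,2)A 3/4 ok · (2,3)A 3/3 ok · (2,5)A 1/1 ok
Row 3: (3,2)B 1/3 unhappy · (3,3)A 1/3 unhappy · (3,5)A 1/2 unhappy
Row 4: (4,2)B 3/3 ok · (4,3)B 1/3 unhappy · (4,4)A 0/3 unhappy · (4,5)B 1/3 unhappy
Row 5: (5,1)B 1/1 ok · (5,2)B 2/2 ok · (5,4)B 2/3 unhappy · (5,5)B 3/3 ok
Row 6: (6,4)B 2/2 ok · (6,5)B 2/2 ok

(3,2), (3,3), (3,5), (4,3), (4,4), (4,5), (5,4)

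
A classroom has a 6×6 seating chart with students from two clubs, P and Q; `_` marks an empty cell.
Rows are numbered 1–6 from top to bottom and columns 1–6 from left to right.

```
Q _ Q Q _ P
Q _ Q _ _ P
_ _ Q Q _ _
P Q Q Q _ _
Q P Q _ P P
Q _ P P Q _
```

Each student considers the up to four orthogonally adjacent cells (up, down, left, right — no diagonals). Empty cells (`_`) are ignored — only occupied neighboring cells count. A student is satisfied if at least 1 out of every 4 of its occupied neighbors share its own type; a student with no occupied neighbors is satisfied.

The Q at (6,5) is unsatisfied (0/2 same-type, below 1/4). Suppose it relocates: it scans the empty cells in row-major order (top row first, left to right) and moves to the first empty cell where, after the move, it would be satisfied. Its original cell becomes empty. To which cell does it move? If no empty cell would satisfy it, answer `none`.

(1,2)

Vacating (6,5). Empty cells in order:
  (1,2): 2/2 same-type → satisfied — stop here.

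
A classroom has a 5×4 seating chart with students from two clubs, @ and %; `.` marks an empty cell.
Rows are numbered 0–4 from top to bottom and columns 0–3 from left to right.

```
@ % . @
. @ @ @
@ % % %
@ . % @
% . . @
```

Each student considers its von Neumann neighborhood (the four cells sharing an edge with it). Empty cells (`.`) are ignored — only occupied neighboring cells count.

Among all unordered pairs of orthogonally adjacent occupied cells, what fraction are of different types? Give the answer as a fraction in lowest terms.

Scan each occupied cell's neighbors to the right and below so each pair is counted once.
From row 0: 2 unlike of 3 pairs (running 2/3).
From row 1: 3 unlike of 5 pairs (running 5/8).
From row 2: 2 unlike of 6 pairs (running 7/14).
From row 3: 2 unlike of 3 pairs (running 9/17).
Total adjacent occupied pairs: 17; unlike-type pairs: 9.
9/17 is already in lowest terms.

9/17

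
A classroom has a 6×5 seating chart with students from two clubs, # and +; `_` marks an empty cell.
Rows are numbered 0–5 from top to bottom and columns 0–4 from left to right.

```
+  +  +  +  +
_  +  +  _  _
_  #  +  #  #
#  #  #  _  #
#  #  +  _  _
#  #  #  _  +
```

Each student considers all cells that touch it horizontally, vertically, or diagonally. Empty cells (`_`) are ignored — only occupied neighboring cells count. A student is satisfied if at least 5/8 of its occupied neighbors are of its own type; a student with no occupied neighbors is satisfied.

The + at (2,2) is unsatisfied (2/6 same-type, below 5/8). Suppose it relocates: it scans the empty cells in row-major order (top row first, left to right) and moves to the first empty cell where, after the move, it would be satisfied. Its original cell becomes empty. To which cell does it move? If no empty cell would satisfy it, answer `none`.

Vacating (2,2). Empty cells in order:
  (1,0): 3/4 same-type → satisfied — stop here.

(1,0)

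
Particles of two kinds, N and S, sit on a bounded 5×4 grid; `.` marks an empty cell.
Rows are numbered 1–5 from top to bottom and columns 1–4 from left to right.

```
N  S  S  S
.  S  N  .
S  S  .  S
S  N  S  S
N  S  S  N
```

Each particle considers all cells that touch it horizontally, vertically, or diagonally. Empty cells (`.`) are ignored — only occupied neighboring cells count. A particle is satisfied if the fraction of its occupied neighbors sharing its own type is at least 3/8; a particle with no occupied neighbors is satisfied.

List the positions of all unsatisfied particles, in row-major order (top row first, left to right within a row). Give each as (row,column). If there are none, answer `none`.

Row 1: (1,1)N 0/2 unhappy · (1,2)S 2/4 ok · (1,3)S 3/4 ok · (1,4)S 1/2 ok
Row 2: (2,2)S 4/6 ok · (2,3)N 0/6 unhappy
Row 3: (3,1)S 3/4 ok · (3,2)S 4/6 ok · (3,4)S 2/3 ok
Row 4: (4,1)S 3/5 ok · (4,2)N 1/7 unhappy · (4,3)S 5/7 ok · (4,4)S 3/4 ok
Row 5: (5,1)N 1/3 unhappy · (5,2)S 3/5 ok · (5,3)S 3/5 ok · (5,4)N 0/3 unhappy

(1,1), (2,3), (4,2), (5,1), (5,4)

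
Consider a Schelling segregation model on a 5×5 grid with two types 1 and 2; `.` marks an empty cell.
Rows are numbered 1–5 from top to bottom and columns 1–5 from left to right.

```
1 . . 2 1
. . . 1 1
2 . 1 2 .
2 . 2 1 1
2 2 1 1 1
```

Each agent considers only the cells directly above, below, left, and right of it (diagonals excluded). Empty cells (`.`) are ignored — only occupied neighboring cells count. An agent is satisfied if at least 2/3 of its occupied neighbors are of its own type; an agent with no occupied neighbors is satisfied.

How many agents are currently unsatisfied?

Row 1: (1,1)1 0/0 ✓ · (1,4)2 0/2 ✗ · (1,5)1 1/2 ✗
Row 2: (2,4)1 1/3 ✗ · (2,5)1 2/2 ✓
Row 3: (3,1)2 1/1 ✓ · (3,3)1 0/2 ✗ · (3,4)2 0/3 ✗
Row 4: (4,1)2 2/2 ✓ · (4,3)2 0/3 ✗ · (4,4)1 2/4 ✗ · (4,5)1 2/2 ✓
Row 5: (5,1)2 2/2 ✓ · (5,2)2 1/2 ✗ · (5,3)1 1/3 ✗ · (5,4)1 3/3 ✓ · (5,5)1 2/2 ✓
Unsatisfied: (1,4), (1,5), (2,4), (3,3), (3,4), (4,3), (4,4), (5,2), (5,3) — 9 in total.

9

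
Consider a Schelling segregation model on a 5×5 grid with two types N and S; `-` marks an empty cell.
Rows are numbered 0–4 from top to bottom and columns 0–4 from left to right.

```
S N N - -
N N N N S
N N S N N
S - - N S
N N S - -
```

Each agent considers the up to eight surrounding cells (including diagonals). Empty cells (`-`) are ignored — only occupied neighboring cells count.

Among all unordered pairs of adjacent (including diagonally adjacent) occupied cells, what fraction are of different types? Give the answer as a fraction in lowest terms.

21/44

Scan each occupied cell's neighbors to the right and below (and the two forward diagonals) so each pair is counted once.
Row 0: S(0,0)–N(0,1)≠ S(0,0)–N(1,0)≠ S(0,0)–N(1,1)≠ N(0,1)–N(0,2)= N(0,1)–N(1,1)= N(0,1)–N(1,2)= N(0,1)–N(1,0)= N(0,2)–N(1,2)= N(0,2)–N(1,3)= N(0,2)–N(1,1)=  → 3/10 unlike.
Row 1: N(1,0)–N(1,1)= N(1,0)–N(2,0)= N(1,0)–N(2,1)= N(1,1)–N(1,2)= N(1,1)–N(2,1)= N(1,1)–S(2,2)≠ N(1,1)–N(2,0)= N(1,2)–N(1,3)= N(1,2)–S(2,2)≠ N(1,2)–N(2,3)= N(1,2)–N(2,1)= N(1,3)–S(1,4)≠ N(1,3)–N(2,3)= N(1,3)–N(2,4)= N(1,3)–S(2,2)≠ S(1,4)–N(2,4)≠ S(1,4)–N(2,3)≠  → 6/17 unlike.
Row 2: N(2,0)–N(2,1)= N(2,0)–S(3,0)≠ N(2,1)–S(2,2)≠ N(2,1)–S(3,0)≠ S(2,2)–N(2,3)≠ S(2,2)–N(3,3)≠ N(2,3)–N(2,4)= N(2,3)–N(3,3)= N(2,3)–S(3,4)≠ N(2,4)–S(3,4)≠ N(2,4)–N(3,3)=  → 7/11 unlike.
Row 3: S(3,0)–N(4,0)≠ S(3,0)–N(4,1)≠ N(3,3)–S(3,4)≠ N(3,3)–S(4,2)≠  → 4/4 unlike.
Row 4: N(4,0)–N(4,1)= N(4,1)–S(4,2)≠  → 1/2 unlike.
Total adjacent occupied pairs: 44; unlike-type pairs: 21.
21/44 is already in lowest terms.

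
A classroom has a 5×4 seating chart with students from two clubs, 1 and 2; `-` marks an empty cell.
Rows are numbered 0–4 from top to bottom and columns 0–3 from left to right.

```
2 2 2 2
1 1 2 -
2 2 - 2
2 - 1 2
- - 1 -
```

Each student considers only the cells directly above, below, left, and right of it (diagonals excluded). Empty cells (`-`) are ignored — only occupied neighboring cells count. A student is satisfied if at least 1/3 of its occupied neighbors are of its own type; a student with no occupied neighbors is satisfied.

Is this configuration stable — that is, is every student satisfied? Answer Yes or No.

No

(0,0)2 1/2 satisfied
(0,1)2 2/3 satisfied
(0,2)2 3/3 satisfied
(0,3)2 1/1 satisfied
(1,0)1 1/3 satisfied
(1,1)1 1/4 not
(1,2)2 1/2 satisfied
(2,0)2 2/3 satisfied
(2,1)2 1/2 satisfied
(2,3)2 1/1 satisfied
(3,0)2 1/1 satisfied
(3,2)1 1/2 satisfied
(3,3)2 1/2 satisfied
(4,2)1 1/1 satisfied
For instance (1,1) has only 1/4 same-type neighbors, below 1/3.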